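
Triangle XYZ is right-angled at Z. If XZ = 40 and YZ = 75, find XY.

By the Pythagorean theorem: XY^2 = XZ^2 + YZ^2
XY^2 = 40^2 + 75^2 = 1600 + 5625 = 7225
XY = sqrt(7225) = 85

85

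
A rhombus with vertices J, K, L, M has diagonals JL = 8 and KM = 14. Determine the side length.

Half-diagonals are 4 and 7. side = sqrt(4^2 + 7^2) = sqrt(65)

sqrt(65)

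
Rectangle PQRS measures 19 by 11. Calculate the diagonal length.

d = sqrt(19^2 + 11^2) = sqrt(482)

sqrt(482)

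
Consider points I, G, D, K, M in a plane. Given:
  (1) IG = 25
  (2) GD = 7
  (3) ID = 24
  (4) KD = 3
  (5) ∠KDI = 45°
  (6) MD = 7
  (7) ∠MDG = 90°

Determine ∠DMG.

Step 1: By the law of cosines on triangle MDG: MG² = 7² + 7² − 2·7·7·cos(90°) = 98, so MG = 7·√2.
Step 2: By the inverse law of cosines on triangle DMG: cos(∠DMG) = (7² + (7·√2)² − 7²) / (2·7·7·√2) = 98/138.59 = 0.7071, so ∠DMG = 45°.

Therefore, the measure of angle ∠DMG = 45°.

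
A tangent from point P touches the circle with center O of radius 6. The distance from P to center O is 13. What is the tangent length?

tangent = √(d² - r²) = √(13² - 6²) = √(169 - 36) = √133 = sqrt(133)

sqrt(133)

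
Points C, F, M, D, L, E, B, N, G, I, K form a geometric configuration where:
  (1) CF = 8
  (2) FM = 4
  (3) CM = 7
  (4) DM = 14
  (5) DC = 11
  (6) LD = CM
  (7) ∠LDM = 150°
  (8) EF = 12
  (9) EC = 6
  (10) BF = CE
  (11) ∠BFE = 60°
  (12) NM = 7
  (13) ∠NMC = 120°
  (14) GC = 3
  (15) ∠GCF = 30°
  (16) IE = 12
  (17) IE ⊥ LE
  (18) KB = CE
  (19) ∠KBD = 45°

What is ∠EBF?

From the given relations: BF = CE = 6.
Step 1: By the law of cosines on triangle BFE: BE² = 6² + 12² − 2·6·12·cos(60°) = 108, so BE = 6·√3.
Step 2: By the inverse law of cosines on triangle EBF: cos(∠EBF) = ((6·√3)² + 6² − 12²) / (2·6·√3·6) = 0/124.71 = 0, so ∠EBF = 90°.

Therefore, the measure of angle ∠EBF = 90°.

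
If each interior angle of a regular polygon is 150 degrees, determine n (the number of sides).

Each interior angle of a regular n-gon is (n - 2) * 180 / n.
Setting this equal to 150:
(n - 2) * 180 / n = 150
Each exterior angle = 180 - 150 = 30 degrees.
Since exterior angles sum to 360: n = 360 / 30 = 12.

12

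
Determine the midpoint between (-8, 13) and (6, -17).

The midpoint is the point halfway along the segment.
Move half the horizontal distance: -8 + (6 - -8)/2 = -8 + 14/2 = -1
Move half the vertical distance: 13 + (-17 - 13)/2 = 13 + -30/2 = -2
Midpoint = (-1, -2)

(-1, -2)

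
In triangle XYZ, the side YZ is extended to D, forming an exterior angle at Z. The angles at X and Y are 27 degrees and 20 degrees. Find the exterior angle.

Exterior angle = 27 + 20 = 47 degrees (exterior angle theorem).

47 degrees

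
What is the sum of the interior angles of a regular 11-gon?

The sum of interior angles of an n-sided polygon is (n - 2) * 180.
For n = 11: (11 - 2) * 180 = 9 * 180 = 1620 degrees.

1620 degrees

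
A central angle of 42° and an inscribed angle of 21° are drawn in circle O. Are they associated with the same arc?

By the inscribed angle theorem, if both angles subtend the same arc, the inscribed angle must be half the central angle.
Half of 42° = 21°, which equals the given inscribed angle of 21°.
Therefore, yes, they correspond to the same arc.

Yes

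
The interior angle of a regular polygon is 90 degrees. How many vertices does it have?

Each interior angle of a regular n-gon is (n - 2) * 180 / n.
Setting this equal to 90:
(n - 2) * 180 / n = 90
Each exterior angle = 180 - 90 = 90 degrees.
Since exterior angles sum to 360: n = 360 / 90 = 4.

4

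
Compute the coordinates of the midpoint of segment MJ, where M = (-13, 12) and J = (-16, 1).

The midpoint is the point halfway along the segment.
Move half the horizontal distance: -13 + (-16 - -13)/2 = -13 + -3/2 = -29/2
Move half the vertical distance: 12 + (1 - 12)/2 = 12 + -11/2 = 13/2
Midpoint = (-29/2, 13/2)

(-29/2, 13/2)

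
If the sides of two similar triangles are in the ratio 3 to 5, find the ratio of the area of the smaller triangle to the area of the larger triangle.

Area ratio = (side ratio)^2 = (3/5)^2 = 9:25.

9:25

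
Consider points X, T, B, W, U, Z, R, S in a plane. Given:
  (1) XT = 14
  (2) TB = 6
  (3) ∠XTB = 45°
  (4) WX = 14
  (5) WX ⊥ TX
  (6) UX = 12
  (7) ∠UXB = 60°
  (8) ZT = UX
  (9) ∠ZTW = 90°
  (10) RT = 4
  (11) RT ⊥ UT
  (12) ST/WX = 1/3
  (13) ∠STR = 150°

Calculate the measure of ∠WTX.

Step 1: By the law of cosines on triangle TXW: TW² = 14² + 14² − 2·14·14·cos(90°) = 392, so TW = 14·√2.
Step 2: By the inverse law of cosines on triangle WTX: cos(∠WTX) = ((14·√2)² + 14² − 14²) / (2·14·√2·14) = 392/554.37 = 0.7071, so ∠WTX = 45°.

Therefore, the measure of angle ∠WTX = 45°.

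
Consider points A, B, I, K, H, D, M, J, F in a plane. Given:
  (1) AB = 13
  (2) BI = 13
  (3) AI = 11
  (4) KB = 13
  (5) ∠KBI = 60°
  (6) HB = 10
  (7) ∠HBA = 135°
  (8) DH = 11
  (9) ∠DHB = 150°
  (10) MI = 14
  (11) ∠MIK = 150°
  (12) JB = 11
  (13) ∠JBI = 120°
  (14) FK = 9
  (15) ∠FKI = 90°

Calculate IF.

Step 1: By the law of cosines on triangle IBK: IK² = 13² + 13² − 2·13·13·cos(60°) = 169, so IK = 13.
Step 2: By the law of cosines on triangle IKF: IF² = 13² + 9² − 2·13·9·cos(90°) = 250, so IF = 5·√10.

Therefore, the length of IF = 5·√10.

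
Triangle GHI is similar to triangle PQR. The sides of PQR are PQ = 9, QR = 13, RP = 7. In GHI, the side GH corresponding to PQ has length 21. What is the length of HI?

Since the triangles are similar, the ratio of corresponding sides is constant.
Scale factor k = GH / PQ = 21 / 9 = 7/3
HI = k * QR = 7/3 * 13 = 91/3

91/3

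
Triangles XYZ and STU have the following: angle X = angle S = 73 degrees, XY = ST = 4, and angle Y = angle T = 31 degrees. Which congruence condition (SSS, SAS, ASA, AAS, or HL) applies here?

The given information provides:
angle X = angle S = 73 degrees, XY = ST = 4, and angle Y = angle T = 31 degrees
This matches the ASA congruence theorem.
Two pairs of corresponding angles and the included side are equal (Angle-Side-Angle).

ASA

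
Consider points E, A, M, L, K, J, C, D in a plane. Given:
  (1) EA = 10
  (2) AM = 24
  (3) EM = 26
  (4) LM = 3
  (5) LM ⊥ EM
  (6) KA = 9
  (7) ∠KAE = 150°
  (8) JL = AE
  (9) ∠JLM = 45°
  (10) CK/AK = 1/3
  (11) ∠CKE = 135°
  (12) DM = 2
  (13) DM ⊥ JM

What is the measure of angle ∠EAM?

Step 1: By the inverse law of cosines on triangle EAM: cos(∠EAM) = (10² + 24² − 26²) / (2·10·24) = 0/480 = 0, so ∠EAM = 90°.

Therefore, the measure of angle ∠EAM = 90°.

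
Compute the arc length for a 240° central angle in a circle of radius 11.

Arc length = 2πr × θ/360
= 2π × 11 × 2/3
= 44*pi/3

44*pi/3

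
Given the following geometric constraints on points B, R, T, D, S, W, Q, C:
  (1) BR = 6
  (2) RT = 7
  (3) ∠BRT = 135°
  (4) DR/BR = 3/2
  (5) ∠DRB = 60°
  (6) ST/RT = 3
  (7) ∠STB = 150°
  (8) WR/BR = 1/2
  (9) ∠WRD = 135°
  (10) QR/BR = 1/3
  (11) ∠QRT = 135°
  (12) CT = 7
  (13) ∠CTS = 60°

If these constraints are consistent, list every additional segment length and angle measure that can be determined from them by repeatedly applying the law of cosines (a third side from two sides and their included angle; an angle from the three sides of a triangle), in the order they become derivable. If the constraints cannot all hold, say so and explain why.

The constraints are consistent. Derivable facts, in order:
After 1 step:
- BD = 3·√7
- BT ≈ 12.02
- DW ≈ 11.32
- SC = 7·√7
- TQ ≈ 8.53
After 2 steps:
- BS ≈ 31.98
- ∠BDR = 40.89°
- ∠BTR = 20.68°
- ∠CST = 19.11°
- ∠DBR = 79.11°
- ∠DWR = 34.2°
- ∠QTR = 9.54°
- ∠RBT = 24.32°
- ∠RDW = 10.8°
- ∠RQT = 35.46°
- ∠SCT = 100.89°
After 3 steps:
- ∠BST = 10.83°
- ∠SBT = 19.17°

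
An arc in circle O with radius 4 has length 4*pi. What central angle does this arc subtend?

The full circumference is 2πr = 8*pi.
The arc is 4*pi / 8*pi = 1/2 of the full circle.
So the central angle = 1/2 × 360° = 180°.

180°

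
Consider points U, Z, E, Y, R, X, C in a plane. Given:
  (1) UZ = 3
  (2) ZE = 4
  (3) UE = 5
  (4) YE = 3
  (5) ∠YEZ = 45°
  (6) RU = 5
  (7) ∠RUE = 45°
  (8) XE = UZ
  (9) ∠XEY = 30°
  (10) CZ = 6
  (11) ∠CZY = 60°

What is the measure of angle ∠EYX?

From the given relations: XE = UZ = 3.
Step 1: By the law of cosines on triangle YEX: YX² = 3² + 3² − 2·3·3·cos(30°) = 2.41, so YX ≈ 1.55.
Step 2: By the inverse law of cosines on triangle EYX: cos(∠EYX) = (3² + 1.55² − 3²) / (2·3·1.55) = 2.41/9.32 = 0.2588, so ∠EYX = 75°.

Therefore, the measure of angle ∠EYX = 75°.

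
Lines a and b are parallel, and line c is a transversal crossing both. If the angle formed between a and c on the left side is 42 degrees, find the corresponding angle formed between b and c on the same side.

Corresponding angles are equal: 42 degrees.

42 degrees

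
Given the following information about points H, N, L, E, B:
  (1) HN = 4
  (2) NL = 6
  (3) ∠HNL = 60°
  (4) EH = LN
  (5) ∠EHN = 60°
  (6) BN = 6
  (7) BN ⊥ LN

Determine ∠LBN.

Step 1: By the law of cosines on triangle BNL: BL² = 6² + 6² − 2·6·6·cos(90°) = 72, so BL = 6·√2.
Step 2: By the inverse law of cosines on triangle LBN: cos(∠LBN) = ((6·√2)² + 6² − 6²) / (2·6·√2·6) = 72/101.82 = 0.7071, so ∠LBN = 45°.

Therefore, the measure of angle ∠LBN = 45°.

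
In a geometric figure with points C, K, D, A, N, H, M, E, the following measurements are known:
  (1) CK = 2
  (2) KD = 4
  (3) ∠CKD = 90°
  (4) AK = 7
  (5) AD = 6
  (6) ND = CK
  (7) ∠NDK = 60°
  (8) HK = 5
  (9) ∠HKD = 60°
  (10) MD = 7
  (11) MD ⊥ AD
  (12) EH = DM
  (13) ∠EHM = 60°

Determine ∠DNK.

From the given relations: ND = CK = 2.
Step 1: By the law of cosines on triangle NDK: NK² = 2² + 4² − 2·2·4·cos(60°) = 12, so NK = 2·√3.
Step 2: By the inverse law of cosines on triangle DNK: cos(∠DNK) = (2² + (2·√3)² − 4²) / (2·2·2·√3) = 0/13.86 = 0, so ∠DNK = 90°.

Therefore, the measure of angle ∠DNK = 90°.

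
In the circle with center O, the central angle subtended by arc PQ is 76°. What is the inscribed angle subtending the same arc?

Inscribed angle = 76° / 2 = 38° (inscribed angle theorem).

38°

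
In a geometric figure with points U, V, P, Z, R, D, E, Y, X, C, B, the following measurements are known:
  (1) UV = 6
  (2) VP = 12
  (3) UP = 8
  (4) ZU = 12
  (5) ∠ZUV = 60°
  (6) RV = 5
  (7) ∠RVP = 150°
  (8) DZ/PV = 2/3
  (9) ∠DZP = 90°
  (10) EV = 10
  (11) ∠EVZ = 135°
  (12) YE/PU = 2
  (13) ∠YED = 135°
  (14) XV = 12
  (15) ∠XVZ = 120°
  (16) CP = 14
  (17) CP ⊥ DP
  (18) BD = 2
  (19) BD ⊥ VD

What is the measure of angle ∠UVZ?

Step 1: By the law of cosines on triangle VUZ: VZ² = 6² + 12² − 2·6·12·cos(60°) = 108, so VZ = 6·√3.
Step 2: By the inverse law of cosines on triangle UVZ: cos(∠UVZ) = (6² + (6·√3)² − 12²) / (2·6·6·√3) = 0/124.71 = 0, so ∠UVZ = 90°.

Therefore, the measure of angle ∠UVZ = 90°.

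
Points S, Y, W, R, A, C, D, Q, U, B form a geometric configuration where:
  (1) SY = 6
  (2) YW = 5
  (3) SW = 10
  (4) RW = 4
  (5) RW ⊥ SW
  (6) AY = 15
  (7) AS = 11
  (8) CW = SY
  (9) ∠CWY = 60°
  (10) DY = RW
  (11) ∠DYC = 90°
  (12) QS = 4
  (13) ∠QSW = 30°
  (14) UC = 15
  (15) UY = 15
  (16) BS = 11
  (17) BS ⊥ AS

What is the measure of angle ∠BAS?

Step 1: By the law of cosines on triangle ASB: AB² = 11² + 11² − 2·11·11·cos(90°) = 242, so AB = 11·√2.
Step 2: By the inverse law of cosines on triangle BAS: cos(∠BAS) = ((11·√2)² + 11² − 11²) / (2·11·√2·11) = 242/342.24 = 0.7071, so ∠BAS = 45°.

Therefore, the measure of angle ∠BAS = 45°.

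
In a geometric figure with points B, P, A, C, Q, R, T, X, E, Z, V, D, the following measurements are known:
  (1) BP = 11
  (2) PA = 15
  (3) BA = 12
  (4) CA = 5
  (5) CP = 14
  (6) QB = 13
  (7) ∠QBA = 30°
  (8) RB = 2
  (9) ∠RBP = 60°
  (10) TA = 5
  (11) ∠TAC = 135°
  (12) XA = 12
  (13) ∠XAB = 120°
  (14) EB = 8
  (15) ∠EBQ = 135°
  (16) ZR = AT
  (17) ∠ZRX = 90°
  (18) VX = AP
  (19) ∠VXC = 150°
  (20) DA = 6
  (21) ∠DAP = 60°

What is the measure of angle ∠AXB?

Step 1: By the law of cosines on triangle XAB: XB² = 12² + 12² − 2·12·12·cos(120°) = 432, so XB = 12·√3.
Step 2: By the inverse law of cosines on triangle AXB: cos(∠AXB) = (12² + (12·√3)² − 12²) / (2·12·12·√3) = 432/498.83 = 0.866, so ∠AXB = 30°.

Therefore, the measure of angle ∠AXB = 30°.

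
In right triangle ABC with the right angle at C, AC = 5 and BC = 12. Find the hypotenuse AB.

In a right triangle, the square of the hypotenuse equals the sum of the squares of the two legs.
The legs are 5 and 12, so the hypotenuse = sqrt(25 + 144) = sqrt(169) = 13.

13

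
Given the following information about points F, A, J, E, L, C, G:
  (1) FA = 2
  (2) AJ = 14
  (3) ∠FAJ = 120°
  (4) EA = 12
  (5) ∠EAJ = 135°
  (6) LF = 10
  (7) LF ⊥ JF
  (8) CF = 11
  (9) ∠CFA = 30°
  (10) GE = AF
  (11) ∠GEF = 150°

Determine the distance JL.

Step 1: By the law of cosines on triangle FAJ: FJ² = 2² + 14² − 2·2·14·cos(120°) = 228, so FJ = 2·√57.
Step 2: By the law of cosines on triangle JFL: JL² = (2·√57)² + 10² − 2·2·√57·10·cos(90°) = 328, so JL = 2·√82.

Therefore, the length of JL = 2·√82.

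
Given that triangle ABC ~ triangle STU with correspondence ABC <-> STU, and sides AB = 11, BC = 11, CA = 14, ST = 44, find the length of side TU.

Similar triangles have proportional sides. Setting up the proportion:
ST / AB = TU / BC
44 / 11 = TU / 11
TU = 11 * 44 / 11 = 44.

44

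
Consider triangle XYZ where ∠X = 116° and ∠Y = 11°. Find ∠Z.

The interior angles sum to 180°: angle Z = 180 - 116 - 11 = 53°.
The triangle is obtuse (angles 116°, 11°, 53°).

53 degrees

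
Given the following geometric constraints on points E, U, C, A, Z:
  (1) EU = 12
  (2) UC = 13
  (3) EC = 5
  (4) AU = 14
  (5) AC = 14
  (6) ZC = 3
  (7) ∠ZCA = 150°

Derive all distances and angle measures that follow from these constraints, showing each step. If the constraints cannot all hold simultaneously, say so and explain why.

The constraints are consistent.

Step 1: From AC = 14, CZ = 3, and ∠ACZ = 150°, by the law of cosines:
  AZ² = AC² + CZ² - 2·AC·CZ·cos(150°) = 196 + 9 + 72.75 = 277.7
  AZ ≈ 16.67

Step 2: From EC = 5, EU = 12, CU = 13, by the inverse law of cosines:
  cos(∠CEU) = (EC² + EU² - CU²) / (2·EC·EU)
  ∠CEU = 90°

Step 3: From UA = 14, UC = 13, AC = 14, by the inverse law of cosines:
  cos(∠AUC) = (UA² + UC² - AC²) / (2·UA·UC)
  ∠AUC = 62.34°

Step 4: From UC = 13, UE = 12, CE = 5, by the inverse law of cosines:
  cos(∠CUE) = (UC² + UE² - CE²) / (2·UC·UE)
  ∠CUE = 22.62°

Step 5: From CA = 14, CU = 13, AU = 14, by the inverse law of cosines:
  cos(∠ACU) = (CA² + CU² - AU²) / (2·CA·CU)
  ∠ACU = 62.34°

Step 6: From CE = 5, CU = 13, EU = 12, by the inverse law of cosines:
  cos(∠ECU) = (CE² + CU² - EU²) / (2·CE·CU)
  ∠ECU = 67.38°

Step 7: From AC = 14, AU = 14, CU = 13, by the inverse law of cosines:
  cos(∠CAU) = (AC² + AU² - CU²) / (2·AC·AU)
  ∠CAU = 55.33°

Step 8: From AC = 14, AZ = 16.67, CZ = 3, by the inverse law of cosines:
  cos(∠CAZ) = (AC² + AZ² - CZ²) / (2·AC·AZ)
  ∠CAZ = 5.16°

Step 9: From ZA = 16.67, ZC = 3, AC = 14, by the inverse law of cosines:
  cos(∠AZC) = (ZA² + ZC² - AC²) / (2·ZA·ZC)
  ∠AZC = 24.84°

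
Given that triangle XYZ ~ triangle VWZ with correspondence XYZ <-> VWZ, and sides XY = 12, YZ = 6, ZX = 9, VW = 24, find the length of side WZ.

Since the triangles are similar, the ratio of corresponding sides is constant.
Scale factor k = VW / XY = 24 / 12 = 2
WZ = k * YZ = 2 * 6 = 12

12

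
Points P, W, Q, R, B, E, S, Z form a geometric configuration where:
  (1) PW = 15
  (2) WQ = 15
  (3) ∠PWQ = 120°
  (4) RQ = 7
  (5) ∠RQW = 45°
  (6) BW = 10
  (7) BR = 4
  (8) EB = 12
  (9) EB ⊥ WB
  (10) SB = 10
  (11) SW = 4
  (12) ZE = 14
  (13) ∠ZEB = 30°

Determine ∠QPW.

Step 1: By the law of cosines on triangle PWQ: PQ² = 15² + 15² − 2·15·15·cos(120°) = 675, so PQ = 15·√3.
Step 2: By the inverse law of cosines on triangle QPW: cos(∠QPW) = ((15·√3)² + 15² − 15²) / (2·15·√3·15) = 675/779.42 = 0.866, so ∠QPW = 30°.

Therefore, the measure of angle ∠QPW = 30°.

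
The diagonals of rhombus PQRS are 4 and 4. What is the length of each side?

In a rhombus, the diagonals bisect each other perpendicularly, creating four congruent right triangles.
Each triangle has legs 2 (half of 4) and 2 (half of 4).
The hypotenuse of each right triangle is a side of the rhombus:
side = sqrt(2^2 + 2^2) = sqrt(8) = 2*sqrt(2)

2*sqrt(2)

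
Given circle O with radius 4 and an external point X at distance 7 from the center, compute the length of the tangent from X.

tangent = √(d² - r²) = √(7² - 4²) = √(49 - 16) = √33 = sqrt(33)

sqrt(33)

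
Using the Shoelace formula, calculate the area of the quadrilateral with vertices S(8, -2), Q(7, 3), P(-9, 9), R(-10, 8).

The Shoelace formula works by pairing each vertex with the next (cycling back to the first).
For each pair, compute x_i*y_(i+1) - x_(i+1)*y_i:
  (8*3 - 7*-2) = 38
  (7*9 - -9*3) = 90
  (-9*8 - -10*9) = 18
  (-10*-2 - 8*8) = -44
Taking half the absolute value of the total: Area = (1/2)(102) = 51.

51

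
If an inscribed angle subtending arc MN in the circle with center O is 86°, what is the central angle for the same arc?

The inscribed angle theorem states that a central angle is always twice any inscribed angle that subtends the same arc.
Since the inscribed angle is 86°, the central angle = 2 × 86° = 172°.

172°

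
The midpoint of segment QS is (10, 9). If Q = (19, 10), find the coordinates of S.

Using the midpoint formula: M = ((x1 + x2)/2, (y1 + y2)/2)
We know M = (10, 9) and Q = (19, 10)
For x: 10 = (19 + x2)/2, so x2 = 2*10 - 19 = 1
For y: 9 = (10 + y2)/2, so y2 = 2*9 - 10 = 8
S = (1, 8)

(1, 8)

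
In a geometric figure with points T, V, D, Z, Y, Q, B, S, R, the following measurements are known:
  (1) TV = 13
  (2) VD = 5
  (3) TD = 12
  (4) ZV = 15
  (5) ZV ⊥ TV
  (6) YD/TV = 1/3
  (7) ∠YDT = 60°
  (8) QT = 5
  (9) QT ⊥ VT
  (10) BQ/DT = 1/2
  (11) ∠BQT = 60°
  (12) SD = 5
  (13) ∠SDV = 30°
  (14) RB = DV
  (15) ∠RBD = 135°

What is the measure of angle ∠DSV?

Step 1: By the law of cosines on triangle SDV: SV² = 5² + 5² − 2·5·5·cos(30°) = 6.7, so SV ≈ 2.59.
Step 2: By the inverse law of cosines on triangle DSV: cos(∠DSV) = (5² + 2.59² − 5²) / (2·5·2.59) = 6.7/25.88 = 0.2588, so ∠DSV = 75°.

Therefore, the measure of angle ∠DSV = 75°.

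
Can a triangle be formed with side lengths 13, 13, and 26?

No.
The triangle inequality is violated: 13 + 13 = 26 ≤ 26.
These lengths cannot form a triangle.

No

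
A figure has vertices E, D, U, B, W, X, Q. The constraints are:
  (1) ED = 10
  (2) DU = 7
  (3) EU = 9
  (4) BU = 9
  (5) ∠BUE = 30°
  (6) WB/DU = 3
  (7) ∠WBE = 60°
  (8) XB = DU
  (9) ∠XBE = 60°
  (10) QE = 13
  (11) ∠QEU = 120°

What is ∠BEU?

Step 1: By the law of cosines on triangle EUB: EB² = 9² + 9² − 2·9·9·cos(30°) = 21.7, so EB ≈ 4.66.
Step 2: By the inverse law of cosines on triangle BEU: cos(∠BEU) = (4.66² + 9² − 9²) / (2·4.66·9) = 21.7/83.86 = 0.2588, so ∠BEU = 75°.

Therefore, the measure of angle ∠BEU = 75°.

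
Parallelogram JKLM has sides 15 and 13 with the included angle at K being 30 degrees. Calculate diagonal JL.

Law of cosines: d^2 = 15^2 + 13^2 - 2(15)(13)cos(30°) = 394 - 195*sqrt(3), so d = sqrt(394 - 195*sqrt(3)).

sqrt(394 - 195*sqrt(3))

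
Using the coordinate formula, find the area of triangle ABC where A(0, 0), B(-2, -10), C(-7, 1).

The Shoelace formula computes the area from vertex coordinates by summing cross products.
For vertices (0,0), (-2,-10), (-7,1):
Signed sum = 0*-10 - -2*0 + -2*1 - -7*-10 + -7*0 - 0*1
= 0 + -72 + 0 = -72
Area = (1/2)|-72| = 36.

36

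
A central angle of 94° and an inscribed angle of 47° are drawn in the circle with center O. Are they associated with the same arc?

By the inscribed angle theorem, if both angles subtend the same arc, the inscribed angle must be half the central angle.
Half of 94° = 47°, which equals the given inscribed angle of 47°.
Therefore, yes, they correspond to the same arc.

Yes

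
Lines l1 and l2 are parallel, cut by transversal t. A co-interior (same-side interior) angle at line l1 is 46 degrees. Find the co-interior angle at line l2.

Co-interior (same-side interior) angles are between the parallel lines on the same side of the transversal.
Unlike corresponding or alternate interior angles, they are supplementary rather than equal.
So the angle = 180 - 46 = 134 degrees.

134 degrees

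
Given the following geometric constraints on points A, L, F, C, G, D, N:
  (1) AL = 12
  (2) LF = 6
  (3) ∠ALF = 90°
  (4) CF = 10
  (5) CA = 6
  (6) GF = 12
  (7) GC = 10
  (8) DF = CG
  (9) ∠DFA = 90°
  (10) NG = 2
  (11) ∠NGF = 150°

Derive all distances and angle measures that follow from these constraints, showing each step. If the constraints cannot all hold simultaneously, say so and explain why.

The constraints are consistent.

From the given relations:
  DF = CG = 10

Step 1: From AL = 12, LF = 6, and ∠ALF = 90°, by the law of cosines:
  AF² = AL² + LF² - 2·AL·LF·cos(90°) = 144 + 36 - 0 = 180
  AF = 6·√5

Step 2: From FG = 12, GN = 2, and ∠FGN = 150°, by the law of cosines:
  FN² = FG² + GN² - 2·FG·GN·cos(150°) = 144 + 4 + 41.57 = 189.6
  FN ≈ 13.77

Step 3: From FC = 10, FG = 12, CG = 10, by the inverse law of cosines:
  cos(∠CFG) = (FC² + FG² - CG²) / (2·FC·FG)
  ∠CFG = 53.13°

Step 4: From CF = 10, CG = 10, FG = 12, by the inverse law of cosines:
  cos(∠FCG) = (CF² + CG² - FG²) / (2·CF·CG)
  ∠FCG = 73.74°

Step 5: From GC = 10, GF = 12, CF = 10, by the inverse law of cosines:
  cos(∠CGF) = (GC² + GF² - CF²) / (2·GC·GF)
  ∠CGF = 53.13°

Step 6: From AF = 6·√5, FD = 10, and ∠AFD = 90°, by the law of cosines:
  AD² = AF² + FD² - 2·AF·FD·cos(90°) = 180 + 100 - 0 = 280
  AD = 2·√70

Step 7: From AC = 6, AF = 6·√5, CF = 10, by the inverse law of cosines:
  cos(∠CAF) = (AC² + AF² - CF²) / (2·AC·AF)
  ∠CAF = 43.9°

Step 8: From AF = 6·√5, AL = 12, FL = 6, by the inverse law of cosines:
  cos(∠FAL) = (AF² + AL² - FL²) / (2·AF·AL)
  ∠FAL = 26.57°

Step 9: From FA = 6·√5, FC = 10, AC = 6, by the inverse law of cosines:
  cos(∠AFC) = (FA² + FC² - AC²) / (2·FA·FC)
  ∠AFC = 24.59°

Step 10: From FA = 6·√5, FL = 6, AL = 12, by the inverse law of cosines:
  cos(∠AFL) = (FA² + FL² - AL²) / (2·FA·FL)
  ∠AFL = 63.43°

Step 11: From FG = 12, FN = 13.77, GN = 2, by the inverse law of cosines:
  cos(∠GFN) = (FG² + FN² - GN²) / (2·FG·FN)
  ∠GFN = 4.17°

Step 12: From CA = 6, CF = 10, AF = 6·√5, by the inverse law of cosines:
  cos(∠ACF) = (CA² + CF² - AF²) / (2·CA·CF)
  ∠ACF = 111.51°

Step 13: From NF = 13.77, NG = 2, FG = 12, by the inverse law of cosines:
  cos(∠FNG) = (NF² + NG² - FG²) / (2·NF·NG)
  ∠FNG = 25.83°

Step 14: From AD = 2·√70, AF = 6·√5, DF = 10, by the inverse law of cosines:
  cos(∠DAF) = (AD² + AF² - DF²) / (2·AD·AF)
  ∠DAF = 36.7°

Step 15: From DA = 2·√70, DF = 10, AF = 6·√5, by the inverse law of cosines:
  cos(∠ADF) = (DA² + DF² - AF²) / (2·DA·DF)
  ∠ADF = 53.3°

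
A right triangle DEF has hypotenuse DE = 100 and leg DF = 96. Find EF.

EF = sqrt(100^2 - 96^2) = sqrt(784) = 28

28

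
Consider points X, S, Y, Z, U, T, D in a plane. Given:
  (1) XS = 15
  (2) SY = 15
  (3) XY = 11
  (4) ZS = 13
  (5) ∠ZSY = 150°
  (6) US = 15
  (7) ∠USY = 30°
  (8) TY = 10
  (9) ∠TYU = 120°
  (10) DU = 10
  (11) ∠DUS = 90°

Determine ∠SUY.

Step 1: By the law of cosines on triangle USY: UY² = 15² + 15² − 2·15·15·cos(30°) = 60.29, so UY ≈ 7.76.
Step 2: By the inverse law of cosines on triangle SUY: cos(∠SUY) = (15² + 7.76² − 15²) / (2·15·7.76) = 60.29/232.94 = 0.2588, so ∠SUY = 75°.

Therefore, the measure of angle ∠SUY = 75°.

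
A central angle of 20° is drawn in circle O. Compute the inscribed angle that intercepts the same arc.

By the inscribed angle theorem, the inscribed angle is half the central angle.
Inscribed angle = 20° / 2 = 10°

10°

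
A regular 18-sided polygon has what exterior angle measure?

Each exterior angle of a regular n-gon is 360 / n.
For n = 18: 360 / 18 = 20 degrees.

20 degrees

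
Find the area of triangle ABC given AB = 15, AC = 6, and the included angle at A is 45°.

When two sides and the included angle are known, the area formula is (1/2)ab sin(C).
The height from one side to the opposite vertex is 6 sin(45°) = 3*sqrt(2).
Area = (1/2) * 15 * 3*sqrt(2) = 45*sqrt(2)/2.

45*sqrt(2)/2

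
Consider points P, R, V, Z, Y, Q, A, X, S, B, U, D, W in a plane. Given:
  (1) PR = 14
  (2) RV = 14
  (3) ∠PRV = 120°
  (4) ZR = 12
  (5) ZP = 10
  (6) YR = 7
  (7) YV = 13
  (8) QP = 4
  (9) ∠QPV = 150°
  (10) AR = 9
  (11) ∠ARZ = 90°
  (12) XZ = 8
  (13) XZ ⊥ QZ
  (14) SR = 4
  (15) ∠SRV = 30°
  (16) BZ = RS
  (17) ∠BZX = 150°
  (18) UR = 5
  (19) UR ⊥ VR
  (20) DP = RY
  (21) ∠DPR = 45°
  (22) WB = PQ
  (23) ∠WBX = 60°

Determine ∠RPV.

Step 1: By the law of cosines on triangle PRV: PV² = 14² + 14² − 2·14·14·cos(120°) = 588, so PV = 14·√3.
Step 2: By the inverse law of cosines on triangle RPV: cos(∠RPV) = (14² + (14·√3)² − 14²) / (2·14·14·√3) = 588/678.96 = 0.866, so ∠RPV = 30°.

Therefore, the measure of angle ∠RPV = 30°.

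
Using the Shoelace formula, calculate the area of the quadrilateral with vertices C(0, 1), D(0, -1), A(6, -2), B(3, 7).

The Shoelace formula works by pairing each vertex with the next (cycling back to the first).
For each pair, compute x_i*y_(i+1) - x_(i+1)*y_i:
  (0*-1 - 0*1) = 0
  (0*-2 - 6*-1) = 6
  (6*7 - 3*-2) = 48
  (3*1 - 0*7) = 3
Taking half the absolute value of the total: Area = (1/2)(57) = 57/2.

57/2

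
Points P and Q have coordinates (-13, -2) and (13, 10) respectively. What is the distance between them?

The horizontal distance is |13 - -13| = 26 and the vertical distance is |10 - -2| = 12.
By the Pythagorean theorem, d = sqrt(26^2 + 12^2) = sqrt(820) = 2*sqrt(205).

2*sqrt(205)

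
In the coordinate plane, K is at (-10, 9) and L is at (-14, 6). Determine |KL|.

d = sqrt((-4)^2 + (-3)^2) = sqrt(25) = 5

5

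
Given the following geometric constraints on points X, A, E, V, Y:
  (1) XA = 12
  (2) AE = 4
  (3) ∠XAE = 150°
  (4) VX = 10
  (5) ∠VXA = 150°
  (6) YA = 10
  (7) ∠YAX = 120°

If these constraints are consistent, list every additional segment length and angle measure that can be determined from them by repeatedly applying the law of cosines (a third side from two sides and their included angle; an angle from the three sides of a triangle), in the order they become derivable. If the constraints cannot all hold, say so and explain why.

The constraints are consistent. Derivable facts, in order:
After 1 step:
- AV ≈ 21.26
- XE ≈ 15.59
- XY = 2·√91
After 2 steps:
- ∠AEX = 22.63°
- ∠AVX = 16.4°
- ∠AXE = 7.37°
- ∠AXY = 27°
- ∠AYX = 33°
- ∠VAX = 13.6°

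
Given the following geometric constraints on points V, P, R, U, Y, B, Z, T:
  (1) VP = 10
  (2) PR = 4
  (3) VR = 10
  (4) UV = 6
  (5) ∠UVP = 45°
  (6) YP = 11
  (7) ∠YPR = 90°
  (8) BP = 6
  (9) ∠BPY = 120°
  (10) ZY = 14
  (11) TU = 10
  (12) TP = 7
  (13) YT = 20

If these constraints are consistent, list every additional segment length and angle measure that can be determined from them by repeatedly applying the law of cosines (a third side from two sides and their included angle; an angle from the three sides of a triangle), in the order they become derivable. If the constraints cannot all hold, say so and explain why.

These constraints are not satisfiable: by the triangle inequality in triangle PYT, (6) YP = 11 and (12) TP = 7 force YT ≤ 11 + 7 = 18, but (13) says YT = 20. No planar figure meets all of them, so nothing further can be derived.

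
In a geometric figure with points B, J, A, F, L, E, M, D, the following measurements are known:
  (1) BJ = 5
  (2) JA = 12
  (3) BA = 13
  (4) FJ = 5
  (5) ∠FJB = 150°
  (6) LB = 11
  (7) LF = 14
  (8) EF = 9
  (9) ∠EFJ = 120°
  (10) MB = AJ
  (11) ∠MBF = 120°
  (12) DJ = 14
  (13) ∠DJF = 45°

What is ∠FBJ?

Step 1: By the law of cosines on triangle BJF: BF² = 5² + 5² − 2·5·5·cos(150°) = 93.3, so BF ≈ 9.66.
Step 2: By the inverse law of cosines on triangle FBJ: cos(∠FBJ) = (9.66² + 5² − 5²) / (2·9.66·5) = 93.3/96.59 = 0.9659, so ∠FBJ = 15°.

Therefore, the measure of angle ∠FBJ = 15°.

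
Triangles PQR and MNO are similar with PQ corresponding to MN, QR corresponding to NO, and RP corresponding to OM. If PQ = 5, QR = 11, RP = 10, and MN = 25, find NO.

k = 25/5 = 5. NO = 5 * 11 = 55.

55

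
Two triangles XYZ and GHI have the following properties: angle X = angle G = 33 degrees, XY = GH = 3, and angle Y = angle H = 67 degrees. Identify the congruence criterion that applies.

The given information provides:
angle X = angle G = 33 degrees, XY = GH = 3, and angle Y = angle H = 67 degrees
This matches the ASA congruence theorem.
Two pairs of corresponding angles and the included side are equal (Angle-Side-Angle).

ASA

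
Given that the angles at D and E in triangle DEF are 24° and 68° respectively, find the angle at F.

angle F = 180 - 24 - 68 = 88 degrees.

88 degrees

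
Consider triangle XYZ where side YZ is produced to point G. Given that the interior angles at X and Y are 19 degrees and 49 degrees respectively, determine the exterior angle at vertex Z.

By the exterior angle theorem, an exterior angle of a triangle equals the sum of the two remote interior angles.
Exterior angle = angle X + angle Y
Exterior angle = 19 + 49 = 68 degrees

68 degrees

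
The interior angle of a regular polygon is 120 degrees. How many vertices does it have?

Exterior angle = 180 - 120 = 60. n = 360 / 60 = 6.

6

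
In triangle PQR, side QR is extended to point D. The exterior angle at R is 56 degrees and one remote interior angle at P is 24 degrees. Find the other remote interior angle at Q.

The exterior angle theorem states that an exterior angle equals the sum of the two non-adjacent interior angles.
So 56 = 24 + angle Q, which gives angle Q = 56 - 24 = 32 degrees.

32 degrees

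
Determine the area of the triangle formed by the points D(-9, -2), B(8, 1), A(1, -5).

The Shoelace formula computes the area from vertex coordinates by summing cross products.
For vertices (-9,-2), (8,1), (1,-5):
Signed sum = -9*1 - 8*-2 + 8*-5 - 1*1 + 1*-2 - -9*-5
= 7 + -41 + -47 = -81
Area = (1/2)|-81| = 81/2.

81/2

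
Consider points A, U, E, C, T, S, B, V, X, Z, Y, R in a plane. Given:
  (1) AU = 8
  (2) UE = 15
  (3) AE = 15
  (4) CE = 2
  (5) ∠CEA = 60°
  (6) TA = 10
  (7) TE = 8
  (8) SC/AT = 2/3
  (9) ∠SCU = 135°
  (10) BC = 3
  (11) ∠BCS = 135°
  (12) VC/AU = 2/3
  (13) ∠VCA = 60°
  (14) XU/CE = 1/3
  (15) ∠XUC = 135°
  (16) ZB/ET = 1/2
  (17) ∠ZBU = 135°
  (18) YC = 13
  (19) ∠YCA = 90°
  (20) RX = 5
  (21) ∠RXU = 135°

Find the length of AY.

Step 1: By the law of cosines on triangle CEA: CA² = 2² + 15² − 2·2·15·cos(60°) = 199, so CA = √199.
Step 2: By the law of cosines on triangle ACY: AY² = √199² + 13² − 2·√199·13·cos(90°) = 368, so AY = 4·√23.

Therefore, the length of AY = 4·√23.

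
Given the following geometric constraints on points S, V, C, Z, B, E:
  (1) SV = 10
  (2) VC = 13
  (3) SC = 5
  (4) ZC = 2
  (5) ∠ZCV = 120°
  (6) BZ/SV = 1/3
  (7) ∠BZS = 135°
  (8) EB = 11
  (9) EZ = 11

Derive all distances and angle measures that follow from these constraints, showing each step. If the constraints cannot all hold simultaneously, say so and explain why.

The constraints are consistent.

From the given relations:
  BZ = 1/3·SV = 1/3·10 ≈ 3.33

Step 1: From VC = 13, CZ = 2, and ∠VCZ = 120°, by the law of cosines:
  VZ² = VC² + CZ² - 2·VC·CZ·cos(120°) = 169 + 4 + 26 = 199
  VZ = √199

Step 2: From SC = 5, SV = 10, CV = 13, by the inverse law of cosines:
  cos(∠CSV) = (SC² + SV² - CV²) / (2·SC·SV)
  ∠CSV = 116.1°

Step 3: From VC = 13, VS = 10, CS = 5, by the inverse law of cosines:
  cos(∠CVS) = (VC² + VS² - CS²) / (2·VC·VS)
  ∠CVS = 20.21°

Step 4: From CS = 5, CV = 13, SV = 10, by the inverse law of cosines:
  cos(∠SCV) = (CS² + CV² - SV²) / (2·CS·CV)
  ∠SCV = 43.69°

Step 5: From ZB = 3.33, ZE = 11, BE = 11, by the inverse law of cosines:
  cos(∠BZE) = (ZB² + ZE² - BE²) / (2·ZB·ZE)
  ∠BZE = 81.29°

Step 6: From BE = 11, BZ = 3.33, EZ = 11, by the inverse law of cosines:
  cos(∠EBZ) = (BE² + BZ² - EZ²) / (2·BE·BZ)
  ∠EBZ = 81.29°

Step 7: From EB = 11, EZ = 11, BZ = 3.33, by the inverse law of cosines:
  cos(∠BEZ) = (EB² + EZ² - BZ²) / (2·EB·EZ)
  ∠BEZ = 17.43°

Step 8: From VC = 13, VZ = √199, CZ = 2, by the inverse law of cosines:
  cos(∠CVZ) = (VC² + VZ² - CZ²) / (2·VC·VZ)
  ∠CVZ = 7.05°

Step 9: From ZC = 2, ZV = √199, CV = 13, by the inverse law of cosines:
  cos(∠CZV) = (ZC² + ZV² - CV²) / (2·ZC·ZV)
  ∠CZV = 52.95°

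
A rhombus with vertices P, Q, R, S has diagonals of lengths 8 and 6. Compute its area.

Area = (8 * 6) / 2 = 48 / 2 = 24

24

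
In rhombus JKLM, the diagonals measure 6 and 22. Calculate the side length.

Half-diagonals are 3 and 11. side = sqrt(3^2 + 11^2) = sqrt(130)

sqrt(130)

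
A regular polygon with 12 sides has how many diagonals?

Total line segments between 12 vertices = C(12,2) = 66.
Subtract the 12 sides: 66 - 12 = 54 diagonals.

54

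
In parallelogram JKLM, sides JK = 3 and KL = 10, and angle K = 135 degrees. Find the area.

The area of a parallelogram equals the product of two adjacent sides times the sine of the included angle.
This is because the height equals 10 * sin(135°) = 5*sqrt(2).
Area = 3 * 5*sqrt(2) = 15*sqrt(2)

15*sqrt(2)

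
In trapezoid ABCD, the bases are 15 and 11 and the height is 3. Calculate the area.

Area = (15 + 11) * 3 / 2 = 78 / 2 = 39

39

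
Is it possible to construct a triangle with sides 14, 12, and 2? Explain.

No.
The triangle inequality is violated: 12 + 2 = 14 ≤ 14.
These lengths cannot form a triangle.

No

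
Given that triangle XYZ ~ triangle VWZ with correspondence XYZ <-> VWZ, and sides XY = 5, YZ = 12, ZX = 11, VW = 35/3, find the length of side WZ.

Since the triangles are similar, the ratio of corresponding sides is constant.
Scale factor k = VW / XY = 35/3 / 5 = 7/3
WZ = k * YZ = 7/3 * 12 = 28

28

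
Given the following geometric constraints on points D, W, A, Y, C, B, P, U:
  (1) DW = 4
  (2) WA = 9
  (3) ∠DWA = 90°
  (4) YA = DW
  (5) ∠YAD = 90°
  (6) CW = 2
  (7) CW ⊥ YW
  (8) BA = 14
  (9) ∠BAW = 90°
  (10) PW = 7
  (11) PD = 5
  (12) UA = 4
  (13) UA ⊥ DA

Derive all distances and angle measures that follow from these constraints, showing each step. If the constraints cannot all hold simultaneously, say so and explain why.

The constraints are consistent.

From the given relations:
  YA = DW = 4

Step 1: From DW = 4, WA = 9, and ∠DWA = 90°, by the law of cosines:
  DA² = DW² + WA² - 2·DW·WA·cos(90°) = 16 + 81 - 0 = 97
  DA = √97

Step 2: From WA = 9, AB = 14, and ∠WAB = 90°, by the law of cosines:
  WB² = WA² + AB² - 2·WA·AB·cos(90°) = 81 + 196 - 0 = 277
  WB ≈ 16.64

Step 3: From DP = 5, DW = 4, PW = 7, by the inverse law of cosines:
  cos(∠PDW) = (DP² + DW² - PW²) / (2·DP·DW)
  ∠PDW = 101.54°

Step 4: From WD = 4, WP = 7, DP = 5, by the inverse law of cosines:
  cos(∠DWP) = (WD² + WP² - DP²) / (2·WD·WP)
  ∠DWP = 44.42°

Step 5: From PD = 5, PW = 7, DW = 4, by the inverse law of cosines:
  cos(∠DPW) = (PD² + PW² - DW²) / (2·PD·PW)
  ∠DPW = 34.05°

Step 6: From DA = √97, AY = 4, and ∠DAY = 90°, by the law of cosines:
  DY² = DA² + AY² - 2·DA·AY·cos(90°) = 97 + 16 - 0 = 113
  DY = √113

Step 7: From DA = √97, AU = 4, and ∠DAU = 90°, by the law of cosines:
  DU² = DA² + AU² - 2·DA·AU·cos(90°) = 97 + 16 - 0 = 113
  DU = √113

Step 8: From DA = √97, DW = 4, AW = 9, by the inverse law of cosines:
  cos(∠ADW) = (DA² + DW² - AW²) / (2·DA·DW)
  ∠ADW = 66.04°

Step 9: From WA = 9, WB = 16.64, AB = 14, by the inverse law of cosines:
  cos(∠AWB) = (WA² + WB² - AB²) / (2·WA·WB)
  ∠AWB = 57.26°

Step 10: From AD = √97, AW = 9, DW = 4, by the inverse law of cosines:
  cos(∠DAW) = (AD² + AW² - DW²) / (2·AD·AW)
  ∠DAW = 23.96°

Step 11: From BA = 14, BW = 16.64, AW = 9, by the inverse law of cosines:
  cos(∠ABW) = (BA² + BW² - AW²) / (2·BA·BW)
  ∠ABW = 32.74°

Step 12: From DA = √97, DU = √113, AU = 4, by the inverse law of cosines:
  cos(∠ADU) = (DA² + DU² - AU²) / (2·DA·DU)
  ∠ADU = 22.1°

Step 13: From DA = √97, DY = √113, AY = 4, by the inverse law of cosines:
  cos(∠ADY) = (DA² + DY² - AY²) / (2·DA·DY)
  ∠ADY = 22.1°

Step 14: From YA = 4, YD = √113, AD = √97, by the inverse law of cosines:
  cos(∠AYD) = (YA² + YD² - AD²) / (2·YA·YD)
  ∠AYD = 67.9°

Step 15: From UA = 4, UD = √113, AD = √97, by the inverse law of cosines:
  cos(∠AUD) = (UA² + UD² - AD²) / (2·UA·UD)
  ∠AUD = 67.9°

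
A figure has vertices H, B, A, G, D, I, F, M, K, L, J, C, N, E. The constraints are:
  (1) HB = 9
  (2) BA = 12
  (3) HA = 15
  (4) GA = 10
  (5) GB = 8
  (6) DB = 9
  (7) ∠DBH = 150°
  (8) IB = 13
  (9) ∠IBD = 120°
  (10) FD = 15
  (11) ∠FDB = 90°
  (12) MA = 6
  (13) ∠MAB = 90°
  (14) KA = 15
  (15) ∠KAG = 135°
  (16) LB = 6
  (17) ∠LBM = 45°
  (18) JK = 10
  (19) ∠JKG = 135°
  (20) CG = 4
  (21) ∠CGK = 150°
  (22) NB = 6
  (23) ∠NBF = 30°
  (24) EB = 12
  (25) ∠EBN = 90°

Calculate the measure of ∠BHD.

Step 1: By the law of cosines on triangle HBD: HD² = 9² + 9² − 2·9·9·cos(150°) = 302.3, so HD ≈ 17.39.
Step 2: By the inverse law of cosines on triangle BHD: cos(∠BHD) = (9² + 17.39² − 9²) / (2·9·17.39) = 302.3/312.96 = 0.9659, so ∠BHD = 15°.

Therefore, the measure of angle ∠BHD = 15°.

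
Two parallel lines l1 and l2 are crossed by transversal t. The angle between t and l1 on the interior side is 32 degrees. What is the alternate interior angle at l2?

Alternate interior angles are equal: 32 degrees.

32 degrees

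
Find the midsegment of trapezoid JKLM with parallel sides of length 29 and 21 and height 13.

midsegment = (29 + 21) / 2 = 50 / 2 = 25

25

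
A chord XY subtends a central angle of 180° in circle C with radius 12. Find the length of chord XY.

Drop a perpendicular from the center to the chord, bisecting both the chord and the central angle.
Each half-chord = r sin(θ/2) = 12 sin(90°).
The full chord = 2 × 12 × sin(90°) = 24.

24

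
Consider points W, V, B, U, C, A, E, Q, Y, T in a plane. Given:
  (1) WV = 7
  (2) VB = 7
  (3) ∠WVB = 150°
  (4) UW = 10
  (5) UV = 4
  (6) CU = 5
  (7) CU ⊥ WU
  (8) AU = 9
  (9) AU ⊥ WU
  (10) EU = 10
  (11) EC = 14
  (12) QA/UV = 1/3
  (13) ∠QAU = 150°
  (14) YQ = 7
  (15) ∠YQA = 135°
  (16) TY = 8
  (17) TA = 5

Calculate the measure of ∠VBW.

Step 1: By the law of cosines on triangle BVW: BW² = 7² + 7² − 2·7·7·cos(150°) = 182.87, so BW ≈ 13.52.
Step 2: By the inverse law of cosines on triangle VBW: cos(∠VBW) = (7² + 13.52² − 7²) / (2·7·13.52) = 182.87/189.32 = 0.9659, so ∠VBW = 15°.

Therefore, the measure of angle ∠VBW = 15°.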